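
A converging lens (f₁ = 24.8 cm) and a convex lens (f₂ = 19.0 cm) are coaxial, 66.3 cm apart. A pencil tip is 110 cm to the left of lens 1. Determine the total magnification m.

Lens 1: 1/d_i1 = 1/(24.8) − 1/(110) = 0.03123, so d_i1 = 32.02 cm; m₁ = −d_i1/d_o1 = -0.2911.
d_o2 = 66.3 − (32.02) = 34.28 cm.
Lens 2: 1/d_i2 = 1/(19.0) − 1/(34.28) = 0.02346, so d_i2 = 42.63 cm; m₂ = −d_i2/d_o2 = -1.243.
m = m₁·m₂ = (-0.2911)(-1.243) = +0.362.

m = +0.362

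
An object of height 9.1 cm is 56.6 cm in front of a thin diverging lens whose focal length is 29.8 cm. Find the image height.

3.14 cm

For a diverging lens, f = -29.8 cm.
1/d_i = 1/f − 1/d_o = 1/(-29.80) − 1/(56.6) = -0.05122, so d_i = -19.52 cm.
m = −d_i/d_o = +0.3449.
|h_i| = |m|·h_o = 0.3449 × 9.1 = 3.14 cm. The image is virtual, upright and reduced, on the same side as the object.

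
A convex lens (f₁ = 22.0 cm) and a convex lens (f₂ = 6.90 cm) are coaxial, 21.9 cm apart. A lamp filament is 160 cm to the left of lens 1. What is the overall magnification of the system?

m = -0.105

Lens 1: 1/d_i1 = 1/(22.0) − 1/(160) = 0.03920, so d_i1 = 25.51 cm; m₁ = −d_i1/d_o1 = -0.1594.
d_o2 = 21.9 − (25.51) = -3.610 cm (virtual object).
Lens 2: 1/d_i2 = 1/(6.90) − 1/(-3.610) = 0.4219, so d_i2 = 2.370 cm; m₂ = −d_i2/d_o2 = +0.6565.
m = m₁·m₂ = (-0.1594)(+0.6565) = -0.105.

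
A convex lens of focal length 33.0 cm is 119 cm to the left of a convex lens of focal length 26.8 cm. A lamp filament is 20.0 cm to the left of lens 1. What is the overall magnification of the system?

m = -0.476

Lens 1: 1/d_i1 = 1/(33.0) − 1/(20.0) = -0.01970, so d_i1 = -50.77 cm; m₁ = −d_i1/d_o1 = +2.538.
d_o2 = 119 − (-50.77) = 169.8 cm.
Lens 2: 1/d_i2 = 1/(26.8) − 1/(169.8) = 0.03142, so d_i2 = 31.82 cm; m₂ = −d_i2/d_o2 = -0.1874.
m = m₁·m₂ = (+2.538)(-0.1874) = -0.476.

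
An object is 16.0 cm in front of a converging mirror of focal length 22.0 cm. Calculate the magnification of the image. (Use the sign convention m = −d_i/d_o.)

1/d_i = 1/f − 1/d_o = 1/(22.00) − 1/(16.0) = -0.01705, so d_i = -58.67 cm.
m = −d_i/d_o = −(-58.67)/(16.0) = +3.67.
The image is virtual, upright and enlarged, behind the mirror.

m = +3.67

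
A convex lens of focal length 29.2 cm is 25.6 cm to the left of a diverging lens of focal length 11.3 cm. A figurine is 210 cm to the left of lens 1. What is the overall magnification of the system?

m = -0.612

Lens 1: 1/d_i1 = 1/(29.2) − 1/(210) = 0.02948, so d_i1 = 33.92 cm; m₁ = −d_i1/d_o1 = -0.1615.
d_o2 = 25.6 − (33.92) = -8.320 cm (virtual object).
f₂ = −11.3 cm (diverging).
Lens 2: 1/d_i2 = 1/(-11.3) − 1/(-8.320) = 0.03170, so d_i2 = 31.55 cm; m₂ = −d_i2/d_o2 = +3.792.
m = m₁·m₂ = (-0.1615)(+3.792) = -0.612.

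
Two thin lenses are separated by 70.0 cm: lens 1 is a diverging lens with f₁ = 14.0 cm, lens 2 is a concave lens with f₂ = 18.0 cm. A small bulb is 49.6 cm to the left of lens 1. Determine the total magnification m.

m = +0.0401

f₁ = −14.0 cm (diverging).
Lens 1: 1/d_i1 = 1/(-14.0) − 1/(49.6) = -0.09159, so d_i1 = -10.92 cm; m₁ = −d_i1/d_o1 = +0.2202.
d_o2 = 70.0 − (-10.92) = 80.92 cm.
f₂ = −18.0 cm (diverging).
Lens 2: 1/d_i2 = 1/(-18.0) − 1/(80.92) = -0.06791, so d_i2 = -14.72 cm; m₂ = −d_i2/d_o2 = +0.1820.
m = m₁·m₂ = (+0.2202)(+0.1820) = +0.0401.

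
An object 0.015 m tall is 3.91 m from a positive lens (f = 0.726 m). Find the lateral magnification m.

m = -0.228

1/d_i = 1/f − 1/d_o = 1/(0.7260) − 1/(3.91) = 1.122, so d_i = 0.8915 m.
m = −d_i/d_o = −(0.8915)/(3.91) = -0.228.
The image is real, inverted and reduced, on the far side of the lens.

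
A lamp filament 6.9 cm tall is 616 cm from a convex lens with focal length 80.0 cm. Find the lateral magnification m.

m = -0.149

1/d_i = 1/f − 1/d_o = 1/(80.00) − 1/(616) = 0.01088, so d_i = 91.94 cm.
m = −d_i/d_o = −(91.94)/(616) = -0.149.
The image is real, inverted and reduced, on the far side of the lens.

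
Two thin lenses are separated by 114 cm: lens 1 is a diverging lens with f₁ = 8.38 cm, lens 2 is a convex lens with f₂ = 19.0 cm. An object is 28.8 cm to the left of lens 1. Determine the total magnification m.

m = -0.0422

f₁ = −8.38 cm (diverging).
Lens 1: 1/d_i1 = 1/(-8.38) − 1/(28.8) = -0.1541, so d_i1 = -6.491 cm; m₁ = −d_i1/d_o1 = +0.2254.
d_o2 = 114 − (-6.491) = 120.5 cm.
Lens 2: 1/d_i2 = 1/(19.0) − 1/(120.5) = 0.04433, so d_i2 = 22.56 cm; m₂ = −d_i2/d_o2 = -0.1872.
m = m₁·m₂ = (+0.2254)(-0.1872) = -0.0422.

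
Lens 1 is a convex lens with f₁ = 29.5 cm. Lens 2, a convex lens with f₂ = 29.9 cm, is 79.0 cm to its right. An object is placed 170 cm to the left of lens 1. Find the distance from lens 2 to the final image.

Lens 1: 1/d_i1 = 1/f₁ − 1/d_o1 = 1/(29.5) − 1/(170) = 0.02802, so d_i1 = 35.69 cm.
The intermediate image is 35.69 cm to the right of lens 1, which is 79.0 − (35.69) = 43.31 cm to the left of lens 2, so d_o2 = +43.31 cm.
Lens 2: 1/d_i2 = 1/f₂ − 1/d_o2 = 1/(29.9) − 1/(43.31) = 0.01036, so d_i2 = 96.6 cm.
The final image is real, 96.6 cm to the right of lens 2 (overall magnification ≈ 0.47).

96.6 cm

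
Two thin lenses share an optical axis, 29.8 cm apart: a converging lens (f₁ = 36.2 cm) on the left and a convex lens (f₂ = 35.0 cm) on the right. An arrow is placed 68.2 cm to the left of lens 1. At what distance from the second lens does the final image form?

20.1 cm

Lens 1: 1/d_i1 = 1/f₁ − 1/d_o1 = 1/(36.2) − 1/(68.2) = 0.01296, so d_i1 = 77.15 cm.
The intermediate image is 77.15 cm to the right of lens 1, which lies 47.35 cm to the right of lens 2 — a virtual object — so d_o2 = −47.35 cm.
Lens 2: 1/d_i2 = 1/f₂ − 1/d_o2 = 1/(35.0) − 1/(-47.35) = 0.04969, so d_i2 = 20.1 cm.
The final image is real, 20.1 cm to the right of lens 2 (overall magnification ≈ -0.48).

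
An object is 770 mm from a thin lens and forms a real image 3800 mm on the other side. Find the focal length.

Real image ⇒ d_i = +3800 mm.
1/f = 1/d_o + 1/d_i = 1/(770) + 1/(3800) = 0.001562, so f = 640 mm.
Since f is positive, the thin lens is converging.

f = 640 mm (converging)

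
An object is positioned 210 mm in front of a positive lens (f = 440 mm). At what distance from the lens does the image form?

402 mm

Thin-lens equation: 1/q = 1/f − 1/p = 1/(440.0) − 1/(210) = 0.002273 − 0.004762 = -0.002489, so q = -402 mm.
The image is virtual, upright and enlarged, on the same side as the object.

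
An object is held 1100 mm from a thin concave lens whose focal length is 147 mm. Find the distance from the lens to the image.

For a concave lens, f = -147 mm.
Thin-lens equation: 1/q = 1/f − 1/p = 1/(-147.0) − 1/(1100) = -0.006803 − 0.0009091 = -0.007712, so q = -130 mm.
The image is virtual, upright and reduced, on the same side as the object.

130 mm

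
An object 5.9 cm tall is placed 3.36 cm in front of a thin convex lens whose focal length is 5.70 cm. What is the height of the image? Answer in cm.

1/d_i = 1/f − 1/d_o = 1/(5.700) − 1/(3.36) = -0.1222, so d_i = -8.185 cm.
m = −d_i/d_o = +2.436.
|h_i| = |m|·h_o = 2.436 × 5.9 = 14.4 cm. The image is virtual, upright and enlarged, on the same side as the object.

14.4 cm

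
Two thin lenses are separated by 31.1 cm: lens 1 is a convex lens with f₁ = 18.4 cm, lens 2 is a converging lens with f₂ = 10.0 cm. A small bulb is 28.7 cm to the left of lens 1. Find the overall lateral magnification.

m = -0.592

Lens 1: 1/d_i1 = 1/(18.4) − 1/(28.7) = 0.01950, so d_i1 = 51.27 cm; m₁ = −d_i1/d_o1 = -1.786.
d_o2 = 31.1 − (51.27) = -20.17 cm (virtual object).
Lens 2: 1/d_i2 = 1/(10.0) − 1/(-20.17) = 0.1496, so d_i2 = 6.685 cm; m₂ = −d_i2/d_o2 = +0.3315.
m = m₁·m₂ = (-1.786)(+0.3315) = -0.592.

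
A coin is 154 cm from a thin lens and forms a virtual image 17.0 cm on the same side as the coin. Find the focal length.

f = -19.1 cm (diverging)

Virtual image ⇒ d_i = −17.0 cm.
1/f = 1/d_o + 1/d_i = 1/(154) + 1/(-17.0) = -0.05233, so f = -19.1 cm.
Since f is negative, the thin lens is diverging.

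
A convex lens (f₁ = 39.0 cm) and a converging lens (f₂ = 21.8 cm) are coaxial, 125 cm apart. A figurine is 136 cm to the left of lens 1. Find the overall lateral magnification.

m = +0.181

Lens 1: 1/d_i1 = 1/(39.0) − 1/(136) = 0.01829, so d_i1 = 54.68 cm; m₁ = −d_i1/d_o1 = -0.4021.
d_o2 = 125 − (54.68) = 70.32 cm.
Lens 2: 1/d_i2 = 1/(21.8) − 1/(70.32) = 0.03165, so d_i2 = 31.59 cm; m₂ = −d_i2/d_o2 = -0.4493.
m = m₁·m₂ = (-0.4021)(-0.4493) = +0.181.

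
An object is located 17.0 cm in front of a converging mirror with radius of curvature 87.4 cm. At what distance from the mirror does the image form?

27.8 cm

f = R/2 = 87.4/2 = 43.70 cm.
Mirror equation: 1/s_i = 1/f − 1/s_o = 1/(43.70) − 1/(17.0) = 0.02288 − 0.05882 = -0.03594, so s_i = -27.8 cm.
The image is virtual, upright and enlarged, behind the mirror.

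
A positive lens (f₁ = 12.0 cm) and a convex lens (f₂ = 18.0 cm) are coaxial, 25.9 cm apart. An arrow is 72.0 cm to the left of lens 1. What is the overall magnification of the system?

Lens 1: 1/d_i1 = 1/(12.0) − 1/(72.0) = 0.06944, so d_i1 = 14.40 cm; m₁ = −d_i1/d_o1 = -0.2000.
d_o2 = 25.9 − (14.40) = 11.50 cm.
Lens 2: 1/d_i2 = 1/(18.0) − 1/(11.50) = -0.03140, so d_i2 = -31.85 cm; m₂ = −d_i2/d_o2 = +2.769.
m = m₁·m₂ = (-0.2000)(+2.769) = -0.554.

m = -0.554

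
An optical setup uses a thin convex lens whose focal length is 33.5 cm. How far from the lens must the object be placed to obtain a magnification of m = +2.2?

m = −d_i/d_o ⇒ d_i = −m·d_o.
1/f = 1/d_o + 1/d_i = 1/d_o − 1/(m·d_o) = (1 − 1/m)/d_o, so d_o = f(1 − 1/m) = (33.50)(1 − 1/(+2.2)) = 18.3 cm.

18.3 cm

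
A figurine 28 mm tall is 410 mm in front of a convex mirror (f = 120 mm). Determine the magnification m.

m = +0.226

For a convex mirror, f = -120 mm.
1/d_i = 1/f − 1/d_o = 1/(-120.0) − 1/(410) = -0.01077, so d_i = -92.83 mm.
m = −d_i/d_o = −(-92.83)/(410) = +0.226.
The image is virtual, upright and reduced, behind the mirror.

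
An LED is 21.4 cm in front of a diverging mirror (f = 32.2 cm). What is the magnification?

For a diverging mirror, f = -32.2 cm.
1/d_i = 1/f − 1/d_o = 1/(-32.20) − 1/(21.4) = -0.07778, so d_i = -12.86 cm.
m = −d_i/d_o = −(-12.86)/(21.4) = +0.601.
The image is virtual, upright and reduced, behind the mirror.

m = +0.601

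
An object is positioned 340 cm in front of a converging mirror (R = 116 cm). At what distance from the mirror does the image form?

f = R/2 = 116/2 = 58.00 cm.
Mirror equation: 1/q = 1/f − 1/p = 1/(58.00) − 1/(340) = 0.01724 − 0.002941 = 0.01430, so q = 69.9 cm.
The image is real, inverted and reduced, in front of the mirror.

69.9 cm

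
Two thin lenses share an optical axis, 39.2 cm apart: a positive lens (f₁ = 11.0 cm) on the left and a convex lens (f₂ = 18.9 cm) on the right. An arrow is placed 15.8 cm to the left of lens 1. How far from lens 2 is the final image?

Lens 1: 1/d_i1 = 1/f₁ − 1/d_o1 = 1/(11.0) − 1/(15.8) = 0.02762, so d_i1 = 36.21 cm.
The intermediate image is 36.21 cm to the right of lens 1, which is 39.2 − (36.21) = 2.990 cm to the left of lens 2, so d_o2 = +2.990 cm.
Lens 2: 1/d_i2 = 1/f₂ − 1/d_o2 = 1/(18.9) − 1/(2.990) = -0.2815, so d_i2 = -3.55 cm.
The final image is virtual, 3.55 cm to the left of lens 2 (overall magnification ≈ -2.7).

3.55 cm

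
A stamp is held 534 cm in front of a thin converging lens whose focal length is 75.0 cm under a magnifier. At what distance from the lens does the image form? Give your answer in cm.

Lens equation: 1/s_i = 1/f − 1/s_o = 1/(75.00) − 1/(534) = 0.01333 − 0.001873 = 0.01146, so s_i = 87.3 cm.
The image is real, inverted and reduced, on the far side of the lens.

87.3 cm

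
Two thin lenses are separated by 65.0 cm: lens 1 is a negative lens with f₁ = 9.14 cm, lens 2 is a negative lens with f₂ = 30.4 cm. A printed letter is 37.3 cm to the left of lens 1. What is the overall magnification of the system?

f₁ = −9.14 cm (diverging).
Lens 1: 1/d_i1 = 1/(-9.14) − 1/(37.3) = -0.1362, so d_i1 = -7.341 cm; m₁ = −d_i1/d_o1 = +0.1968.
d_o2 = 65.0 − (-7.341) = 72.34 cm.
f₂ = −30.4 cm (diverging).
Lens 2: 1/d_i2 = 1/(-30.4) − 1/(72.34) = -0.04672, so d_i2 = -21.40 cm; m₂ = −d_i2/d_o2 = +0.2959.
m = m₁·m₂ = (+0.1968)(+0.2959) = +0.0582.

m = +0.0582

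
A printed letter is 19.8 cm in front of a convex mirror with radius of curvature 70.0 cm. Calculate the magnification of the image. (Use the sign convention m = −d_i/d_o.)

m = +0.639

f = R/2 = 70.0/2 = 35.00 cm; for a convex mirror, f = -35.00 cm.
1/d_i = 1/f − 1/d_o = 1/(-35.00) − 1/(19.8) = -0.07908, so d_i = -12.65 cm.
m = −d_i/d_o = −(-12.65)/(19.8) = +0.639.
The image is virtual, upright and reduced, behind the mirror.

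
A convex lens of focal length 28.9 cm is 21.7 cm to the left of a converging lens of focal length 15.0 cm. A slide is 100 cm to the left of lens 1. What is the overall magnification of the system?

Lens 1: 1/d_i1 = 1/(28.9) − 1/(100) = 0.02460, so d_i1 = 40.65 cm; m₁ = −d_i1/d_o1 = -0.4065.
d_o2 = 21.7 − (40.65) = -18.95 cm (virtual object).
Lens 2: 1/d_i2 = 1/(15.0) − 1/(-18.95) = 0.1194, so d_i2 = 8.373 cm; m₂ = −d_i2/d_o2 = +0.4418.
m = m₁·m₂ = (-0.4065)(+0.4418) = -0.180.

m = -0.180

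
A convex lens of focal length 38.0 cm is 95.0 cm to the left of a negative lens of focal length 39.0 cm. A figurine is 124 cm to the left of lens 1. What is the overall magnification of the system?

Lens 1: 1/d_i1 = 1/(38.0) − 1/(124) = 0.01825, so d_i1 = 54.79 cm; m₁ = −d_i1/d_o1 = -0.4419.
d_o2 = 95.0 − (54.79) = 40.21 cm.
f₂ = −39.0 cm (diverging).
Lens 2: 1/d_i2 = 1/(-39.0) − 1/(40.21) = -0.05051, so d_i2 = -19.80 cm; m₂ = −d_i2/d_o2 = +0.4924.
m = m₁·m₂ = (-0.4419)(+0.4924) = -0.218.

m = -0.218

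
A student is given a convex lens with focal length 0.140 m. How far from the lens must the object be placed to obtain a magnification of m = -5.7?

m = −d_i/d_o ⇒ d_i = −m·d_o.
1/f = 1/d_o + 1/d_i = 1/d_o − 1/(m·d_o) = (1 − 1/m)/d_o, so d_o = f(1 − 1/m) = (0.1400)(1 − 1/(-5.7)) = 0.165 m.

0.165 m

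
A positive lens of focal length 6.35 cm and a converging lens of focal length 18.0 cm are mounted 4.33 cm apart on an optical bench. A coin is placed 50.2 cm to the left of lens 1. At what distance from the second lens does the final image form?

Lens 1: 1/d_i1 = 1/f₁ − 1/d_o1 = 1/(6.35) − 1/(50.2) = 0.1376, so d_i1 = 7.270 cm.
The intermediate image is 7.270 cm to the right of lens 1, which lies 2.940 cm to the right of lens 2 — a virtual object — so d_o2 = −2.940 cm.
Lens 2: 1/d_i2 = 1/f₂ − 1/d_o2 = 1/(18.0) − 1/(-2.940) = 0.3957, so d_i2 = 2.53 cm.
The final image is real, 2.53 cm to the right of lens 2 (overall magnification ≈ -0.12).

2.53 cm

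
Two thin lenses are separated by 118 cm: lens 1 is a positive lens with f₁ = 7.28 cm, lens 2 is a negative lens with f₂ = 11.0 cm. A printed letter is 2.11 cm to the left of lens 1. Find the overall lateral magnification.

Lens 1: 1/d_i1 = 1/(7.28) − 1/(2.11) = -0.3366, so d_i1 = -2.971 cm; m₁ = −d_i1/d_o1 = +1.408.
d_o2 = 118 − (-2.971) = 121.0 cm.
f₂ = −11.0 cm (diverging).
Lens 2: 1/d_i2 = 1/(-11.0) − 1/(121.0) = -0.09917, so d_i2 = -10.08 cm; m₂ = −d_i2/d_o2 = +0.08333.
m = m₁·m₂ = (+1.408)(+0.08333) = +0.117.

m = +0.117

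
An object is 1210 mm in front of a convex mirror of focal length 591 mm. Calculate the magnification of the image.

m = +0.328

For a convex mirror, f = -591 mm.
1/d_i = 1/f − 1/d_o = 1/(-591.0) − 1/(1210) = -0.002518, so d_i = -397.1 mm.
m = −d_i/d_o = −(-397.1)/(1210) = +0.328.
The image is virtual, upright and reduced, behind the mirror.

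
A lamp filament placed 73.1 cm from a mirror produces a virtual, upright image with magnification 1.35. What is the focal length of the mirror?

f = 282 cm (concave)

m = −d_i/d_o ⇒ d_i = −m·d_o = −(+1.35)·(73.1) = -98.69 cm.
1/f = 1/d_o + 1/d_i = 1/(73.1) + 1/(-98.69) = 0.003547, so f = 282 cm.
Since f is positive, the mirror is concave.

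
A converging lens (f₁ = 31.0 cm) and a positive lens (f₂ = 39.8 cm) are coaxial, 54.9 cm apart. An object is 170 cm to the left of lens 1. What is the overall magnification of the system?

m = -0.389

Lens 1: 1/d_i1 = 1/(31.0) − 1/(170) = 0.02638, so d_i1 = 37.91 cm; m₁ = −d_i1/d_o1 = -0.2230.
d_o2 = 54.9 − (37.91) = 16.99 cm.
Lens 2: 1/d_i2 = 1/(39.8) − 1/(16.99) = -0.03373, so d_i2 = -29.64 cm; m₂ = −d_i2/d_o2 = +1.745.
m = m₁·m₂ = (-0.2230)(+1.745) = -0.389.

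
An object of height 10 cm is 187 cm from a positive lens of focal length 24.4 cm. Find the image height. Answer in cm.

1.50 cm

1/d_i = 1/f − 1/d_o = 1/(24.40) − 1/(187) = 0.03564, so d_i = 28.06 cm.
m = −d_i/d_o = -0.1501.
|h_i| = |m|·h_o = 0.1501 × 10 = 1.50 cm. The image is real, inverted and reduced, on the far side of the lens.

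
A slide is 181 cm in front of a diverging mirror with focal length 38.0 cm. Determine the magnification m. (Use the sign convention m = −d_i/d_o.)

m = +0.174

For a diverging mirror, f = -38.0 cm.
1/d_i = 1/f − 1/d_o = 1/(-38.00) − 1/(181) = -0.03184, so d_i = -31.41 cm.
m = −d_i/d_o = −(-31.41)/(181) = +0.174.
The image is virtual, upright and reduced, behind the mirror.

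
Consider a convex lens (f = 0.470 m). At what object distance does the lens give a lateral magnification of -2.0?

0.705 m

m = −d_i/d_o ⇒ d_i = −m·d_o.
1/f = 1/d_o + 1/d_i = 1/d_o − 1/(m·d_o) = (1 − 1/m)/d_o, so d_o = f(1 − 1/m) = (0.4700)(1 − 1/(-2.0)) = 0.705 m.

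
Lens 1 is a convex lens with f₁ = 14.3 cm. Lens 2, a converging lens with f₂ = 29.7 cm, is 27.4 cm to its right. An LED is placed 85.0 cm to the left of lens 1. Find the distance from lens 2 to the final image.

15.6 cm

Lens 1: 1/d_i1 = 1/f₁ − 1/d_o1 = 1/(14.3) − 1/(85.0) = 0.05817, so d_i1 = 17.19 cm.
The intermediate image is 17.19 cm to the right of lens 1, which is 27.4 − (17.19) = 10.21 cm to the left of lens 2, so d_o2 = +10.21 cm.
Lens 2: 1/d_i2 = 1/f₂ − 1/d_o2 = 1/(29.7) − 1/(10.21) = -0.06427, so d_i2 = -15.6 cm.
The final image is virtual, 15.6 cm to the left of lens 2 (overall magnification ≈ -0.31).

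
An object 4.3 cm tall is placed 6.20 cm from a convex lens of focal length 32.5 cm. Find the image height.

5.31 cm

1/d_i = 1/f − 1/d_o = 1/(32.50) − 1/(6.20) = -0.1305, so d_i = -7.662 cm.
m = −d_i/d_o = +1.236.
|h_i| = |m|·h_o = 1.236 × 4.3 = 5.31 cm. The image is virtual, upright and enlarged, on the same side as the object.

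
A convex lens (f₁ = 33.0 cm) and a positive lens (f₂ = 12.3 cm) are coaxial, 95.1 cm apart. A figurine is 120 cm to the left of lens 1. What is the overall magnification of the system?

Lens 1: 1/d_i1 = 1/(33.0) − 1/(120) = 0.02197, so d_i1 = 45.52 cm; m₁ = −d_i1/d_o1 = -0.3793.
d_o2 = 95.1 − (45.52) = 49.58 cm.
Lens 2: 1/d_i2 = 1/(12.3) − 1/(49.58) = 0.06113, so d_i2 = 16.36 cm; m₂ = −d_i2/d_o2 = -0.3299.
m = m₁·m₂ = (-0.3793)(-0.3299) = +0.125.

m = +0.125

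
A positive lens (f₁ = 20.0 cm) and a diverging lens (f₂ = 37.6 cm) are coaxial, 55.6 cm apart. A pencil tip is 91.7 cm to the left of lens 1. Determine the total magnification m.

m = -0.155

Lens 1: 1/d_i1 = 1/(20.0) − 1/(91.7) = 0.03909, so d_i1 = 25.58 cm; m₁ = −d_i1/d_o1 = -0.2790.
d_o2 = 55.6 − (25.58) = 30.02 cm.
f₂ = −37.6 cm (diverging).
Lens 2: 1/d_i2 = 1/(-37.6) − 1/(30.02) = -0.05991, so d_i2 = -16.69 cm; m₂ = −d_i2/d_o2 = +0.5560.
m = m₁·m₂ = (-0.2790)(+0.5560) = -0.155.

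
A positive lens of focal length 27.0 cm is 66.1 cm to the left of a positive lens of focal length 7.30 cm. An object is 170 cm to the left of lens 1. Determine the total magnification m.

m = +0.0516

Lens 1: 1/d_i1 = 1/(27.0) − 1/(170) = 0.03115, so d_i1 = 32.10 cm; m₁ = −d_i1/d_o1 = -0.1888.
d_o2 = 66.1 − (32.10) = 34.00 cm.
Lens 2: 1/d_i2 = 1/(7.30) − 1/(34.00) = 0.1076, so d_i2 = 9.296 cm; m₂ = −d_i2/d_o2 = -0.2734.
m = m₁·m₂ = (-0.1888)(-0.2734) = +0.0516.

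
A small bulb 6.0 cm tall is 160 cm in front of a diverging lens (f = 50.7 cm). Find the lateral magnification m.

m = +0.241

For a diverging lens, f = -50.7 cm.
1/d_i = 1/f − 1/d_o = 1/(-50.70) − 1/(160) = -0.02597, so d_i = -38.50 cm.
m = −d_i/d_o = −(-38.50)/(160) = +0.241.
The image is virtual, upright and reduced, on the same side as the object.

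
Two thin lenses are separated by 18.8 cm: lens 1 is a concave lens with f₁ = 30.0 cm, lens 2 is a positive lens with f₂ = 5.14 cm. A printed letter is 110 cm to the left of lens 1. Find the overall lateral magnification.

m = -0.0296

f₁ = −30.0 cm (diverging).
Lens 1: 1/d_i1 = 1/(-30.0) − 1/(110) = -0.04242, so d_i1 = -23.57 cm; m₁ = −d_i1/d_o1 = +0.2143.
d_o2 = 18.8 − (-23.57) = 42.37 cm.
Lens 2: 1/d_i2 = 1/(5.14) − 1/(42.37) = 0.1710, so d_i2 = 5.850 cm; m₂ = −d_i2/d_o2 = -0.1381.
m = m₁·m₂ = (+0.2143)(-0.1381) = -0.0296.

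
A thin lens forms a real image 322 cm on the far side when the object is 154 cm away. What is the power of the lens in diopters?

d_i = +322 cm.
1/f = 1/d_o + 1/d_i = 1/(154) + 1/(322) = 0.009599 cm⁻¹.
f = 104.2 cm = 1.042 m, so P = 1/f = +0.960 D.

P = +0.960 D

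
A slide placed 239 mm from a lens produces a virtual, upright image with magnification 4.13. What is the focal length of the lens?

m = −d_i/d_o ⇒ d_i = −m·d_o = −(+4.13)·(239) = -987.1 mm.
1/f = 1/d_o + 1/d_i = 1/(239) + 1/(-987.1) = 0.003171, so f = 315 mm.
Since f is positive, the lens is converging.

f = 315 mm (converging)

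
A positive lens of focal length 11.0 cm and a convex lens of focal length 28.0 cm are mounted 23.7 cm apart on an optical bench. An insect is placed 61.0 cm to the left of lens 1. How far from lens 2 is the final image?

Lens 1: 1/d_i1 = 1/f₁ − 1/d_o1 = 1/(11.0) − 1/(61.0) = 0.07452, so d_i1 = 13.42 cm.
The intermediate image is 13.42 cm to the right of lens 1, which is 23.7 − (13.42) = 10.28 cm to the left of lens 2, so d_o2 = +10.28 cm.
Lens 2: 1/d_i2 = 1/f₂ − 1/d_o2 = 1/(28.0) − 1/(10.28) = -0.06156, so d_i2 = -16.2 cm.
The final image is virtual, 16.2 cm to the left of lens 2 (overall magnification ≈ -0.35).

16.2 cm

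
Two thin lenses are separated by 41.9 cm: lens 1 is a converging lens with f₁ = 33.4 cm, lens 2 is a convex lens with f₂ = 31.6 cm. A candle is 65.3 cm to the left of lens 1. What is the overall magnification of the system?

m = -0.570

Lens 1: 1/d_i1 = 1/(33.4) − 1/(65.3) = 0.01463, so d_i1 = 68.37 cm; m₁ = −d_i1/d_o1 = -1.047.
d_o2 = 41.9 − (68.37) = -26.47 cm (virtual object).
Lens 2: 1/d_i2 = 1/(31.6) − 1/(-26.47) = 0.06942, so d_i2 = 14.40 cm; m₂ = −d_i2/d_o2 = +0.5442.
m = m₁·m₂ = (-1.047)(+0.5442) = -0.570.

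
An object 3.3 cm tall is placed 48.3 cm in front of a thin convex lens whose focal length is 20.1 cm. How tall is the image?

1/d_i = 1/f − 1/d_o = 1/(20.10) − 1/(48.3) = 0.02905, so d_i = 34.43 cm.
m = −d_i/d_o = -0.7128.
|h_i| = |m|·h_o = 0.7128 × 3.3 = 2.35 cm. The image is real, inverted and reduced, on the far side of the lens.

2.35 cm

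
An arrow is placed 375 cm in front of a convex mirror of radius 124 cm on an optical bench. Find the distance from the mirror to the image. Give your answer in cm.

53.2 cm

f = R/2 = 124/2 = 62.00 cm; for a convex mirror, f = -62.00 cm.
Mirror equation: 1/s_i = 1/f − 1/s_o = 1/(-62.00) − 1/(375) = -0.01613 − 0.002667 = -0.01880, so s_i = -53.2 cm.
The image is virtual, upright and reduced, behind the mirror.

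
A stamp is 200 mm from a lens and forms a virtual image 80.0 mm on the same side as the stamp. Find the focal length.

Virtual image ⇒ d_i = −80.0 mm.
1/f = 1/d_o + 1/d_i = 1/(200) + 1/(-80.0) = -0.007500, so f = -133 mm.
Since f is negative, the lens is diverging.

f = -133 mm (diverging)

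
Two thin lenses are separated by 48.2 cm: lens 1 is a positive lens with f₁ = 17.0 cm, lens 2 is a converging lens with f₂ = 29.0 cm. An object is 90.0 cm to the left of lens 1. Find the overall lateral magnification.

Lens 1: 1/d_i1 = 1/(17.0) − 1/(90.0) = 0.04771, so d_i1 = 20.96 cm; m₁ = −d_i1/d_o1 = -0.2329.
d_o2 = 48.2 − (20.96) = 27.24 cm.
Lens 2: 1/d_i2 = 1/(29.0) − 1/(27.24) = -0.002228, so d_i2 = -448.8 cm; m₂ = −d_i2/d_o2 = +16.48.
m = m₁·m₂ = (-0.2329)(+16.48) = -3.84.

m = -3.84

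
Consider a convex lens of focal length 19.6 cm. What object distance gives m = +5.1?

15.8 cm

m = −d_i/d_o ⇒ d_i = −m·d_o.
1/f = 1/d_o + 1/d_i = 1/d_o − 1/(m·d_o) = (1 − 1/m)/d_o, so d_o = f(1 − 1/m) = (19.60)(1 − 1/(+5.1)) = 15.8 cm.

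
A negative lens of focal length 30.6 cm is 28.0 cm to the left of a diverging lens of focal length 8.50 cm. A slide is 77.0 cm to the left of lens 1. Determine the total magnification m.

f₁ = −30.6 cm (diverging).
Lens 1: 1/d_i1 = 1/(-30.6) − 1/(77.0) = -0.04567, so d_i1 = -21.90 cm; m₁ = −d_i1/d_o1 = +0.2844.
d_o2 = 28.0 − (-21.90) = 49.90 cm.
f₂ = −8.50 cm (diverging).
Lens 2: 1/d_i2 = 1/(-8.50) − 1/(49.90) = -0.1377, so d_i2 = -7.263 cm; m₂ = −d_i2/d_o2 = +0.1455.
m = m₁·m₂ = (+0.2844)(+0.1455) = +0.0414.

m = +0.0414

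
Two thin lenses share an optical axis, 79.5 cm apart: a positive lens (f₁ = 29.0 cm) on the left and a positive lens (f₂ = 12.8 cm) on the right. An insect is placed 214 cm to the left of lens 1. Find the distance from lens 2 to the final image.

17.7 cm

Lens 1: 1/d_i1 = 1/f₁ − 1/d_o1 = 1/(29.0) − 1/(214) = 0.02981, so d_i1 = 33.55 cm.
The intermediate image is 33.55 cm to the right of lens 1, which is 79.5 − (33.55) = 45.95 cm to the left of lens 2, so d_o2 = +45.95 cm.
Lens 2: 1/d_i2 = 1/f₂ − 1/d_o2 = 1/(12.8) − 1/(45.95) = 0.05636, so d_i2 = 17.7 cm.
The final image is real, 17.7 cm to the right of lens 2 (overall magnification ≈ 0.061).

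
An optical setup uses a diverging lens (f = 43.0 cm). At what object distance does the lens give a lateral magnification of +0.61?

For a diverging lens, f = -43.0 cm.
m = −d_i/d_o ⇒ d_i = −m·d_o.
1/f = 1/d_o + 1/d_i = 1/d_o − 1/(m·d_o) = (1 − 1/m)/d_o, so d_o = f(1 − 1/m) = (-43.00)(1 − 1/(+0.61)) = 27.5 cm.

27.5 cm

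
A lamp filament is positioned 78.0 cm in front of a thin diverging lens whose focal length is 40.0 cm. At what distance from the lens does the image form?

26.4 cm

For a diverging lens, f = -40.0 cm.
Thin-lens equation: 1/q = 1/f − 1/p = 1/(-40.00) − 1/(78.0) = -0.02500 − 0.01282 = -0.03782, so q = -26.4 cm.
The image is virtual, upright and reduced, on the same side as the object.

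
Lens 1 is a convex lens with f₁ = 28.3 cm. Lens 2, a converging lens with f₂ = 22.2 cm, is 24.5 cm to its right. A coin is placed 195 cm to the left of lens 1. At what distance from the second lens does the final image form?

Lens 1: 1/d_i1 = 1/f₁ − 1/d_o1 = 1/(28.3) − 1/(195) = 0.03021, so d_i1 = 33.10 cm.
The intermediate image is 33.10 cm to the right of lens 1, which lies 8.600 cm to the right of lens 2 — a virtual object — so d_o2 = −8.600 cm.
Lens 2: 1/d_i2 = 1/f₂ − 1/d_o2 = 1/(22.2) − 1/(-8.600) = 0.1613, so d_i2 = 6.20 cm.
The final image is real, 6.20 cm to the right of lens 2 (overall magnification ≈ -0.12).

6.20 cm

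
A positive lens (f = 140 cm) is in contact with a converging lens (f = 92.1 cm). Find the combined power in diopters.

P = +1.80 D

P₁ = 1/f₁ = 1/(1.40 m) = +0.7143 D; P₂ = 1/f₂ = 1/(0.921 m) = +1.086 D.
For thin lenses in contact, P = P₁ + P₂ = (+0.7143) + (+1.086) = +1.80 D.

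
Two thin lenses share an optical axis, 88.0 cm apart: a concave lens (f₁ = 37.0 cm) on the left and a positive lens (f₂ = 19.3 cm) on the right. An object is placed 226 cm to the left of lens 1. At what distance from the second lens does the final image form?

Lens 1 is diverging, so f₁ = −37.0 cm.
Lens 1: 1/d_i1 = 1/f₁ − 1/d_o1 = 1/(-37.0) − 1/(226) = -0.03145, so d_i1 = -31.79 cm.
The intermediate image is 31.79 cm to the left of lens 1 (virtual), which is 88.0 − (-31.79) = 119.8 cm to the left of lens 2, so d_o2 = +119.8 cm.
Lens 2: 1/d_i2 = 1/f₂ − 1/d_o2 = 1/(19.3) − 1/(119.8) = 0.04347, so d_i2 = 23.0 cm.
The final image is real, 23.0 cm to the right of lens 2 (overall magnification ≈ -0.027).

23.0 cm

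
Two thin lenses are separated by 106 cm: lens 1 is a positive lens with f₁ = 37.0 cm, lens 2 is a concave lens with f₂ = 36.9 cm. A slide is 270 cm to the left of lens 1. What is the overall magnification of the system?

Lens 1: 1/d_i1 = 1/(37.0) − 1/(270) = 0.02332, so d_i1 = 42.88 cm; m₁ = −d_i1/d_o1 = -0.1588.
d_o2 = 106 − (42.88) = 63.12 cm.
f₂ = −36.9 cm (diverging).
Lens 2: 1/d_i2 = 1/(-36.9) − 1/(63.12) = -0.04294, so d_i2 = -23.29 cm; m₂ = −d_i2/d_o2 = +0.3689.
m = m₁·m₂ = (-0.1588)(+0.3689) = -0.0586.

m = -0.0586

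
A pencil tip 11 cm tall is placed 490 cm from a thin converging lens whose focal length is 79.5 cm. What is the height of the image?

1/d_i = 1/f − 1/d_o = 1/(79.50) − 1/(490) = 0.01054, so d_i = 94.90 cm.
m = −d_i/d_o = -0.1937.
|h_i| = |m|·h_o = 0.1937 × 11 = 2.13 cm. The image is real, inverted and reduced, on the far side of the lens.

2.13 cm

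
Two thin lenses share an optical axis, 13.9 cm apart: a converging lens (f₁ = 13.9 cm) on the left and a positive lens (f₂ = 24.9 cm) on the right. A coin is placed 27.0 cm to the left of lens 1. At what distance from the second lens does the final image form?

Lens 1: 1/d_i1 = 1/f₁ − 1/d_o1 = 1/(13.9) − 1/(27.0) = 0.03491, so d_i1 = 28.65 cm.
The intermediate image is 28.65 cm to the right of lens 1, which lies 14.75 cm to the right of lens 2 — a virtual object — so d_o2 = −14.75 cm.
Lens 2: 1/d_i2 = 1/f₂ − 1/d_o2 = 1/(24.9) − 1/(-14.75) = 0.1080, so d_i2 = 9.26 cm.
The final image is real, 9.26 cm to the right of lens 2 (overall magnification ≈ -0.67).

9.26 cm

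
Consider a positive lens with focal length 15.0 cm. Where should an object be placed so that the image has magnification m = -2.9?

m = −d_i/d_o ⇒ d_i = −m·d_o.
1/f = 1/d_o + 1/d_i = 1/d_o − 1/(m·d_o) = (1 − 1/m)/d_o, so d_o = f(1 − 1/m) = (15.00)(1 − 1/(-2.9)) = 20.2 cm.

20.2 cm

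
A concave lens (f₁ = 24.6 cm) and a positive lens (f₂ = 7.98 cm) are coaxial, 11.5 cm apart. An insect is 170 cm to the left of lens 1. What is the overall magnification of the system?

m = -0.0403

f₁ = −24.6 cm (diverging).
Lens 1: 1/d_i1 = 1/(-24.6) − 1/(170) = -0.04653, so d_i1 = -21.49 cm; m₁ = −d_i1/d_o1 = +0.1264.
d_o2 = 11.5 − (-21.49) = 32.99 cm.
Lens 2: 1/d_i2 = 1/(7.98) − 1/(32.99) = 0.09500, so d_i2 = 10.53 cm; m₂ = −d_i2/d_o2 = -0.3191.
m = m₁·m₂ = (+0.1264)(-0.3191) = -0.0403.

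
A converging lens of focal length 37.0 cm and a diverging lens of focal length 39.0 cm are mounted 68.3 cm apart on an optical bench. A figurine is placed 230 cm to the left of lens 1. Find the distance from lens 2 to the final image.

Lens 1: 1/d_i1 = 1/f₁ − 1/d_o1 = 1/(37.0) − 1/(230) = 0.02268, so d_i1 = 44.09 cm.
The intermediate image is 44.09 cm to the right of lens 1, which is 68.3 − (44.09) = 24.21 cm to the left of lens 2, so d_o2 = +24.21 cm.
Lens 2 is diverging, so f₂ = −39.0 cm.
Lens 2: 1/d_i2 = 1/f₂ − 1/d_o2 = 1/(-39.0) − 1/(24.21) = -0.06695, so d_i2 = -14.9 cm.
The final image is virtual, 14.9 cm to the left of lens 2 (overall magnification ≈ -0.12).

14.9 cm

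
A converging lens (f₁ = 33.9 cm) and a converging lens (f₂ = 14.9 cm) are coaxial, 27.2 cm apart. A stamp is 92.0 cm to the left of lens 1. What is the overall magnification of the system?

Lens 1: 1/d_i1 = 1/(33.9) − 1/(92.0) = 0.01863, so d_i1 = 53.68 cm; m₁ = −d_i1/d_o1 = -0.5835.
d_o2 = 27.2 − (53.68) = -26.48 cm (virtual object).
Lens 2: 1/d_i2 = 1/(14.9) − 1/(-26.48) = 0.1049, so d_i2 = 9.535 cm; m₂ = −d_i2/d_o2 = +0.3601.
m = m₁·m₂ = (-0.5835)(+0.3601) = -0.210.

m = -0.210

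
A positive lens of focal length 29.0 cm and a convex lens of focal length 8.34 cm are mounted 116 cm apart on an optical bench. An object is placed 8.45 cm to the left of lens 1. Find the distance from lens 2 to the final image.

Lens 1: 1/d_i1 = 1/f₁ − 1/d_o1 = 1/(29.0) − 1/(8.45) = -0.08386, so d_i1 = -11.92 cm.
The intermediate image is 11.92 cm to the left of lens 1 (virtual), which is 116 − (-11.92) = 127.9 cm to the left of lens 2, so d_o2 = +127.9 cm.
Lens 2: 1/d_i2 = 1/f₂ − 1/d_o2 = 1/(8.34) − 1/(127.9) = 0.1121, so d_i2 = 8.92 cm.
The final image is real, 8.92 cm to the right of lens 2 (overall magnification ≈ -0.098).

8.92 cm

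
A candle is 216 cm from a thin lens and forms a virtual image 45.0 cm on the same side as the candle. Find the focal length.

f = -56.8 cm (diverging)

Virtual image ⇒ d_i = −45.0 cm.
1/f = 1/d_o + 1/d_i = 1/(216) + 1/(-45.0) = -0.01759, so f = -56.8 cm.
Since f is negative, the thin lens is diverging.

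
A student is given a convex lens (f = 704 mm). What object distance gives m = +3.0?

m = −d_i/d_o ⇒ d_i = −m·d_o.
1/f = 1/d_o + 1/d_i = 1/d_o − 1/(m·d_o) = (1 − 1/m)/d_o, so d_o = f(1 − 1/m) = (704.0)(1 − 1/(+3.0)) = 469 mm.

469 mm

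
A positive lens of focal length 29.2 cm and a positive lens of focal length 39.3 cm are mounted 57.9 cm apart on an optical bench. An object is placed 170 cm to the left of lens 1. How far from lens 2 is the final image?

53.4 cm

Lens 1: 1/d_i1 = 1/f₁ − 1/d_o1 = 1/(29.2) − 1/(170) = 0.02836, so d_i1 = 35.26 cm.
The intermediate image is 35.26 cm to the right of lens 1, which is 57.9 − (35.26) = 22.64 cm to the left of lens 2, so d_o2 = +22.64 cm.
Lens 2: 1/d_i2 = 1/f₂ − 1/d_o2 = 1/(39.3) − 1/(22.64) = -0.01872, so d_i2 = -53.4 cm.
The final image is virtual, 53.4 cm to the left of lens 2 (overall magnification ≈ -0.49).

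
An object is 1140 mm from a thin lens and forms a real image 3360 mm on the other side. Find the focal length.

f = 851 mm (converging)

Real image ⇒ d_i = +3360 mm.
1/f = 1/d_o + 1/d_i = 1/(1140) + 1/(3360) = 0.001175, so f = 851 mm.
Since f is positive, the thin lens is converging.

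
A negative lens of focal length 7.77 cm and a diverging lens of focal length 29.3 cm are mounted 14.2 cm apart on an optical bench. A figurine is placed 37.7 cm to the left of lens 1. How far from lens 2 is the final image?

12.1 cm

Lens 1 is diverging, so f₁ = −7.77 cm.
Lens 1: 1/d_i1 = 1/f₁ − 1/d_o1 = 1/(-7.77) − 1/(37.7) = -0.1552, so d_i1 = -6.442 cm.
The intermediate image is 6.442 cm to the left of lens 1 (virtual), which is 14.2 − (-6.442) = 20.64 cm to the left of lens 2, so d_o2 = +20.64 cm.
Lens 2 is diverging, so f₂ = −29.3 cm.
Lens 2: 1/d_i2 = 1/f₂ − 1/d_o2 = 1/(-29.3) − 1/(20.64) = -0.08258, so d_i2 = -12.1 cm.
The final image is virtual, 12.1 cm to the left of lens 2 (overall magnification ≈ 0.10).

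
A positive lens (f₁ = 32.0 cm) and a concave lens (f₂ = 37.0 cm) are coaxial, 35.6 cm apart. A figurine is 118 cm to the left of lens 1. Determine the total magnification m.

m = -0.480

Lens 1: 1/d_i1 = 1/(32.0) − 1/(118) = 0.02278, so d_i1 = 43.91 cm; m₁ = −d_i1/d_o1 = -0.3721.
d_o2 = 35.6 − (43.91) = -8.310 cm (virtual object).
f₂ = −37.0 cm (diverging).
Lens 2: 1/d_i2 = 1/(-37.0) − 1/(-8.310) = 0.09331, so d_i2 = 10.72 cm; m₂ = −d_i2/d_o2 = +1.290.
m = m₁·m₂ = (-0.3721)(+1.290) = -0.480.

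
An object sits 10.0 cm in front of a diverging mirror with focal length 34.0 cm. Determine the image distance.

For a diverging mirror, f = -34.0 cm.
Mirror equation: 1/d_i = 1/f − 1/d_o = 1/(-34.00) − 1/(10.0) = -0.02941 − 0.1000 = -0.1294, so d_i = -7.73 cm.
The image is virtual, upright and reduced, behind the mirror.

7.73 cm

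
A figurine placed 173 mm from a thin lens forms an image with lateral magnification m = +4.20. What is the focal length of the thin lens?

f = 227 mm (converging)

m = −d_i/d_o ⇒ d_i = −m·d_o = −(+4.20)·(173) = -726.6 mm.
1/f = 1/d_o + 1/d_i = 1/(173) + 1/(-726.6) = 0.004404, so f = 227 mm.
Since f is positive, the thin lens is converging.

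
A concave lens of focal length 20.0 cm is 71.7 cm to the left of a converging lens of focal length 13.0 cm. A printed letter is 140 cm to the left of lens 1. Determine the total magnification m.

f₁ = −20.0 cm (diverging).
Lens 1: 1/d_i1 = 1/(-20.0) − 1/(140) = -0.05714, so d_i1 = -17.50 cm; m₁ = −d_i1/d_o1 = +0.1250.
d_o2 = 71.7 − (-17.50) = 89.20 cm.
Lens 2: 1/d_i2 = 1/(13.0) − 1/(89.20) = 0.06571, so d_i2 = 15.22 cm; m₂ = −d_i2/d_o2 = -0.1706.
m = m₁·m₂ = (+0.1250)(-0.1706) = -0.0213.

m = -0.0213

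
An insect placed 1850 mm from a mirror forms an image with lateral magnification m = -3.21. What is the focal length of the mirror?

m = −d_i/d_o ⇒ d_i = −m·d_o = −(-3.21)·(1850) = 5938 mm.
1/f = 1/d_o + 1/d_i = 1/(1850) + 1/(5938) = 0.0007089, so f = 1410 mm.
Since f is positive, the mirror is concave.

f = 1410 mm (concave)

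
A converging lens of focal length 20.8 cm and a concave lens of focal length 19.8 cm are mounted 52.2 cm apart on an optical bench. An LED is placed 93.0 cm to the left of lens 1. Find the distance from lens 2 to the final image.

Lens 1: 1/d_i1 = 1/f₁ − 1/d_o1 = 1/(20.8) − 1/(93.0) = 0.03732, so d_i1 = 26.79 cm.
The intermediate image is 26.79 cm to the right of lens 1, which is 52.2 − (26.79) = 25.41 cm to the left of lens 2, so d_o2 = +25.41 cm.
Lens 2 is diverging, so f₂ = −19.8 cm.
Lens 2: 1/d_i2 = 1/f₂ − 1/d_o2 = 1/(-19.8) − 1/(25.41) = -0.08986, so d_i2 = -11.1 cm.
The final image is virtual, 11.1 cm to the left of lens 2 (overall magnification ≈ -0.13).

11.1 cm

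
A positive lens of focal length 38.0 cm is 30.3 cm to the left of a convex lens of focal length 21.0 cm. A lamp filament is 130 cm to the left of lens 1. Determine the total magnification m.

m = -0.195

Lens 1: 1/d_i1 = 1/(38.0) − 1/(130) = 0.01862, so d_i1 = 53.70 cm; m₁ = −d_i1/d_o1 = -0.4131.
d_o2 = 30.3 − (53.70) = -23.40 cm (virtual object).
Lens 2: 1/d_i2 = 1/(21.0) − 1/(-23.40) = 0.09035, so d_i2 = 11.07 cm; m₂ = −d_i2/d_o2 = +0.4730.
m = m₁·m₂ = (-0.4131)(+0.4730) = -0.195.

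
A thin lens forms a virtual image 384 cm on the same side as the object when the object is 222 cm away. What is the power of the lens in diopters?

Virtual image ⇒ d_i = −384 cm.
1/f = 1/d_o + 1/d_i = 1/(222) + 1/(-384) = 0.001900 cm⁻¹.
f = 526.2 cm = 5.262 m, so P = 1/f = +0.190 D.

P = +0.190 D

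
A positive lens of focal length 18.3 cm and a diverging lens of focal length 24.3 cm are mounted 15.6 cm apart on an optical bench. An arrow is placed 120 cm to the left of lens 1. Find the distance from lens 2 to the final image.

Lens 1: 1/d_i1 = 1/f₁ − 1/d_o1 = 1/(18.3) − 1/(120) = 0.04631, so d_i1 = 21.59 cm.
The intermediate image is 21.59 cm to the right of lens 1, which lies 5.990 cm to the right of lens 2 — a virtual object — so d_o2 = −5.990 cm.
Lens 2 is diverging, so f₂ = −24.3 cm.
Lens 2: 1/d_i2 = 1/f₂ − 1/d_o2 = 1/(-24.3) − 1/(-5.990) = 0.1258, so d_i2 = 7.95 cm.
The final image is real, 7.95 cm to the right of lens 2 (overall magnification ≈ -0.24).

7.95 cm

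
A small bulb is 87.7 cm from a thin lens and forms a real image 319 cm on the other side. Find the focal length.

f = 68.8 cm (converging)

Real image ⇒ d_i = +319 cm.
1/f = 1/d_o + 1/d_i = 1/(87.7) + 1/(319) = 0.01454, so f = 68.8 cm.
Since f is positive, the thin lens is converging.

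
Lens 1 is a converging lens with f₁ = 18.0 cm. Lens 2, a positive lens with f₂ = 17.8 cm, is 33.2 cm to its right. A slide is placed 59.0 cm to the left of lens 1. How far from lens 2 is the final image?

Lens 1: 1/d_i1 = 1/f₁ − 1/d_o1 = 1/(18.0) − 1/(59.0) = 0.03861, so d_i1 = 25.90 cm.
The intermediate image is 25.90 cm to the right of lens 1, which is 33.2 − (25.90) = 7.300 cm to the left of lens 2, so d_o2 = +7.300 cm.
Lens 2: 1/d_i2 = 1/f₂ − 1/d_o2 = 1/(17.8) − 1/(7.300) = -0.08081, so d_i2 = -12.4 cm.
The final image is virtual, 12.4 cm to the left of lens 2 (overall magnification ≈ -0.74).

12.4 cm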